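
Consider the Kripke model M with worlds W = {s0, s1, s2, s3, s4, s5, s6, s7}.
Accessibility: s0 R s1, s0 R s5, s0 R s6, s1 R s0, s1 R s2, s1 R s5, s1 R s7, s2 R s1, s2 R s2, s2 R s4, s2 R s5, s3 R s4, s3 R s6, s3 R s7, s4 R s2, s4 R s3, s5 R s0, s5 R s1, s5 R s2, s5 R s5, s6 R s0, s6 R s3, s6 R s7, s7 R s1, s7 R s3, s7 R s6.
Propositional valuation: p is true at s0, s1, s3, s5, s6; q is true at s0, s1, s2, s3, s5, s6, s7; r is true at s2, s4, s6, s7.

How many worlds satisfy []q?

6

Let φ = []q. Evaluate φ at each world:
  s0 (successors {s1, s5, s6}): φ is true.
  s1 (successors {s0, s2, s5, s7}): φ is true.
  s2 (successors {s1, s2, s4, s5}): φ is false.
  s3 (successors {s4, s6, s7}): φ is false.
  s4 (successors {s2, s3}): φ is true.
  s5 (successors {s0, s1, s2, s5}): φ is true.
  s6 (successors {s0, s3, s7}): φ is true.
  s7 (successors {s1, s3, s6}): φ is true.
For instance, at s5:
  At s5: []q requires q at every successor {s0, s1, s2, s5}.
    At s0: q is true.
    At s1: q is true.
    At s2: q is true.
    At s5: q is true.
  So []q is true at s5.
Satisfying worlds: {s0, s1, s4, s5, s6, s7}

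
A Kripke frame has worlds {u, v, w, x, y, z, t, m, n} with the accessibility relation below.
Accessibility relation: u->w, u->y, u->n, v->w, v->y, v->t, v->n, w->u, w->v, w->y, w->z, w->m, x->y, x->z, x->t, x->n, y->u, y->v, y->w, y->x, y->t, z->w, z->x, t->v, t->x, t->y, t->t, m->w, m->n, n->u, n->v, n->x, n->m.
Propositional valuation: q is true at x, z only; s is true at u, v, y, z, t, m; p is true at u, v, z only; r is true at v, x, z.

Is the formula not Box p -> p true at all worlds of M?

No

Let φ = not Box p -> p. Evaluate φ at each world:
  u (successors {w, y, n}): φ is true.
  v (successors {w, y, t, n}): φ is true.
  w (successors {u, v, y, z, m}): φ is false.
  x (successors {y, z, t, n}): φ is false.
  y (successors {u, v, w, x, t}): φ is false.
  z (successors {w, x}): φ is true.
  t (successors {v, x, y, t}): φ is false.
  m (successors {w, n}): φ is false.
  n (successors {u, v, x, m}): φ is false.
Detail at w (counterexample):
  At w: not Box p is true, p is false, so not Box p -> p is false.
    At w: Box p is false, so not Box p is true.
      At w: Box p requires p at every successor {u, v, y, z, m}.
        p fails at y, so Box p is false at w.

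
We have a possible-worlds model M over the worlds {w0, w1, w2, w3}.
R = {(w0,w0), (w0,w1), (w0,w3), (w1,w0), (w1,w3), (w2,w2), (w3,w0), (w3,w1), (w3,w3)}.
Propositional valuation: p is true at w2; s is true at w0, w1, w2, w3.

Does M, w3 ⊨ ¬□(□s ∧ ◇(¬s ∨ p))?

At w3: □(□s ∧ ◇(¬s ∨ p)) is false, so ¬□(□s ∧ ◇(¬s ∨ p)) is true.
  At w3: □(□s ∧ ◇(¬s ∨ p)) requires □s ∧ ◇(¬s ∨ p) at every successor {w0, w1, w3}.
    □s ∧ ◇(¬s ∨ p) fails at w0, so □(□s ∧ ◇(¬s ∨ p)) is false at w3.
      At w0: □s is true, ◇(¬s ∨ p) is false, so □s ∧ ◇(¬s ∨ p) is false.

Yes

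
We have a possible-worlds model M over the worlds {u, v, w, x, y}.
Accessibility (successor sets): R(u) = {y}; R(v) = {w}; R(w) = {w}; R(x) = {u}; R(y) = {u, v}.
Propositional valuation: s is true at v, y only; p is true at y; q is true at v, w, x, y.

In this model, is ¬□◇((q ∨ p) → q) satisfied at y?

No

At y: □◇((q ∨ p) → q) is true, so ¬□◇((q ∨ p) → q) is false.
  At y: □◇((q ∨ p) → q) requires ◇((q ∨ p) → q) at every successor {u, v}.
      At u: ◇((q ∨ p) → q) requires (q ∨ p) → q at some successor in {y}.
        (q ∨ p) → q holds at y, so ◇((q ∨ p) → q) is true at u.
      At v: ◇((q ∨ p) → q) requires (q ∨ p) → q at some successor in {w}.
        (q ∨ p) → q holds at w, so ◇((q ∨ p) → q) is true at v.
  So □◇((q ∨ p) → q) is true at y.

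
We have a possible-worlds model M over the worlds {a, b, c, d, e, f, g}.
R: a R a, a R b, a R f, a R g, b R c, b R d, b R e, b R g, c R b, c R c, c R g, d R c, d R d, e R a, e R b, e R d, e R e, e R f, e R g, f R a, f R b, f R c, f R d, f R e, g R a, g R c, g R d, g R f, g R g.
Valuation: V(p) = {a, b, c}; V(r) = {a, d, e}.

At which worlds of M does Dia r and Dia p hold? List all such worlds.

a, b, d, e, f, g

Let φ = Dia r and Dia p. Evaluate φ at each world:
  a (successors {a, b, f, g}): φ is true.
  b (successors {c, d, e, g}): φ is true.
  c (successors {b, c, g}): φ is false.
  d (successors {c, d}): φ is true.
  e (successors {a, b, d, e, f, g}): φ is true.
  f (successors {a, b, c, d, e}): φ is true.
  g (successors {a, c, d, f, g}): φ is true.
For instance, at f:
  At f: Dia r is true, Dia p is true, so Dia r and Dia p is true.
    At f: Dia r requires r at some successor in {a, b, c, d, e}.
      r holds at a, so Dia r is true at f.
    At f: Dia p requires p at some successor in {a, b, c, d, e}.
      p holds at a, so Dia p is true at f.
Satisfying worlds: {a, b, d, e, f, g}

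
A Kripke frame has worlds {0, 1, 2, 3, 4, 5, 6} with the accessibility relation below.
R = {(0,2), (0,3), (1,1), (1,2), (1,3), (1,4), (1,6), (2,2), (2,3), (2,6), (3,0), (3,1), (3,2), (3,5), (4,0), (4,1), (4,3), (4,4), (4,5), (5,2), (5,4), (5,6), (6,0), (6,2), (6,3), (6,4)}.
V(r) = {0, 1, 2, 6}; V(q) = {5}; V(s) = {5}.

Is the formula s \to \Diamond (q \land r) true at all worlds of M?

No

Recall that \Diamond ψ holds at a world iff ψ holds at some accessible world.
Let φ = s \to \Diamond (q \land r). Evaluate φ at each world:
  0 (successors {2, 3}): φ is true.
  1 (successors {1, 2, 3, 4, 6}): φ is true.
  2 (successors {2, 3, 6}): φ is true.
  3 (successors {0, 1, 2, 5}): φ is true.
  4 (successors {0, 1, 3, 4, 5}): φ is true.
  5 (successors {2, 4, 6}): φ is false.
  6 (successors {0, 2, 3, 4}): φ is true.
Detail at 5 (counterexample):
  At 5: s is true, \Diamond (q \land r) is false, so s \to \Diamond (q \land r) is false.
    At 5: \Diamond (q \land r) requires q \land r at some successor in {2, 4, 6}.
      At 2: q \land r is false.
      At 4: q \land r is false.
      At 6: q \land r is false.
    So \Diamond (q \land r) is false at 5.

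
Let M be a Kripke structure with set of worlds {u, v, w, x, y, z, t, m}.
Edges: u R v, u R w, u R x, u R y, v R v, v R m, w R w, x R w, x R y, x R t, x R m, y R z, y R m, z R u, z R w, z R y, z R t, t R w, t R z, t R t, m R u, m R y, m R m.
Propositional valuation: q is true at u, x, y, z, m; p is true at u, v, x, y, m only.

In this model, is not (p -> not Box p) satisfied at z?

At z: p -> not Box p is true, so not (p -> not Box p) is false.
  At z: p is false, not Box p is true, so p -> not Box p is true.
    At z: Box p is false, so not Box p is true.
      At z: Box p requires p at every successor {u, w, y, t}.
        p fails at w, so Box p is false at z.

No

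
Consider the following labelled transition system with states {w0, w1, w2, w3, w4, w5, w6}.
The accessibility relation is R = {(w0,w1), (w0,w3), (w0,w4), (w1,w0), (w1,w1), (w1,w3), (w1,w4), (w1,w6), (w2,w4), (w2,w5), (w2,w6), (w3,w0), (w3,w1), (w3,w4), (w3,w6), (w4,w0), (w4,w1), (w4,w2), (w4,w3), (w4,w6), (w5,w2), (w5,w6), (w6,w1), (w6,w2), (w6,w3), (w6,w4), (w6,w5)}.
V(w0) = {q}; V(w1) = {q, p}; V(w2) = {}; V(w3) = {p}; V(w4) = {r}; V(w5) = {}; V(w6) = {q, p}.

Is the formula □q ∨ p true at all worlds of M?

No

Recall that □ψ holds at a world iff ψ holds at every accessible world, and ◇ψ holds iff ψ holds at some accessible world.
Let φ = □q ∨ p. Evaluate φ at each world:
  w0 (successors {w1, w3, w4}): φ is false.
  w1 (successors {w0, w1, w3, w4, w6}): φ is true.
  w2 (successors {w4, w5, w6}): φ is false.
  w3 (successors {w0, w1, w4, w6}): φ is true.
  w4 (successors {w0, w1, w2, w3, w6}): φ is false.
  w5 (successors {w2, w6}): φ is false.
  w6 (successors {w1, w2, w3, w4, w5}): φ is true.
Detail at w0 (counterexample):
  At w0: □q is false, p is false, so □q ∨ p is false.
    At w0: □q requires q at every successor {w1, w3, w4}.
      q fails at w3, so □q is false at w0.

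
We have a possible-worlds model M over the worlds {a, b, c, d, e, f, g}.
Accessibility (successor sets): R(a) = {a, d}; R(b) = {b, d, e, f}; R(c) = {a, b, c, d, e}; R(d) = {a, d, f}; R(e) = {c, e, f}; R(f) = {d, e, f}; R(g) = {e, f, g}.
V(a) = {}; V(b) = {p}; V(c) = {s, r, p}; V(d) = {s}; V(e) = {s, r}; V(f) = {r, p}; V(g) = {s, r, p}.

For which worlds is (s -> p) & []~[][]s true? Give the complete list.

a, b, c, f, g

Let φ = (s -> p) & []~[][]s. Evaluate φ at each world:
  a (successors {a, d}): φ is true.
  b (successors {b, d, e, f}): φ is true.
  c (successors {a, b, c, d, e}): φ is true.
  d (successors {a, d, f}): φ is false.
  e (successors {c, e, f}): φ is false.
  f (successors {d, e, f}): φ is true.
  g (successors {e, f, g}): φ is true.
For instance, at b:
  At b: s -> p is true, []~[][]s is true, so (s -> p) & []~[][]s is true.
    At b: []~[][]s requires ~[][]s at every successor {b, d, e, f}.
      At b: ~[][]s is true.
      At d: ~[][]s is true.
      At e: ~[][]s is true.
      At f: ~[][]s is true.
    So []~[][]s is true at b.
Satisfying worlds: {a, b, c, f, g}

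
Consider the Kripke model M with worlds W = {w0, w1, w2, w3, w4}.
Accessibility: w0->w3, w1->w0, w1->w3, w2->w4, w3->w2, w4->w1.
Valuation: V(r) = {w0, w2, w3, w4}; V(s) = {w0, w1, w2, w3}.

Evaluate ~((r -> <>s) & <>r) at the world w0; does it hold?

No

Recall that <>ψ holds at a world iff ψ holds at some accessible world.
At w0: (r -> <>s) & <>r is true, so ~((r -> <>s) & <>r) is false.
  At w0: r -> <>s is true, <>r is true, so (r -> <>s) & <>r is true.
    At w0: r is true, <>s is true, so r -> <>s is true.
      At w0: <>s requires s at some successor in {w3}.
        s holds at w3, so <>s is true at w0.
    At w0: <>r requires r at some successor in {w3}.
      r holds at w3, so <>r is true at w0.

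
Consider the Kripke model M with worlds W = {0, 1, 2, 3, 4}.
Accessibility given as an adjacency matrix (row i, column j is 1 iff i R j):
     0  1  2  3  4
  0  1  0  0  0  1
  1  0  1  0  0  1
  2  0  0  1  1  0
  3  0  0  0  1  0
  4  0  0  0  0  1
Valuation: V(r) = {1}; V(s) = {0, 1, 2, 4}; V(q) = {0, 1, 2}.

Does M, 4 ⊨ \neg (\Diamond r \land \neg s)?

At 4: \Diamond r \land \neg s is false, so \neg (\Diamond r \land \neg s) is true.
  At 4: \Diamond r is false, \neg s is false, so \Diamond r \land \neg s is false.
    At 4: \Diamond r requires r at some successor in {4}.
      At 4: r is false.
    So \Diamond r is false at 4.

Yes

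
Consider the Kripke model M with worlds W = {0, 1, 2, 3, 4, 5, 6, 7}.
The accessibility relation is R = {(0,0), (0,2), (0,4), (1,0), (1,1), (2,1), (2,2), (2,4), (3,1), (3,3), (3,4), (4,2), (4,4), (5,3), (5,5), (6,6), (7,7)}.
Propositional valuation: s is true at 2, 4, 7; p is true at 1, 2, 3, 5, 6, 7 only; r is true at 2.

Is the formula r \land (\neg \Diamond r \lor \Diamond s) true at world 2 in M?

At 2: r is true, \neg \Diamond r \lor \Diamond s is true, so r \land (\neg \Diamond r \lor \Diamond s) is true.
  At 2: \neg \Diamond r is false, \Diamond s is true, so \neg \Diamond r \lor \Diamond s is true.
    At 2: \Diamond r is true, so \neg \Diamond r is false.
      At 2: \Diamond r requires r at some successor in {1, 2, 4}.
        r holds at 2, so \Diamond r is true at 2.
    At 2: \Diamond s requires s at some successor in {1, 2, 4}.
      s holds at 2, so \Diamond s is true at 2.

Yes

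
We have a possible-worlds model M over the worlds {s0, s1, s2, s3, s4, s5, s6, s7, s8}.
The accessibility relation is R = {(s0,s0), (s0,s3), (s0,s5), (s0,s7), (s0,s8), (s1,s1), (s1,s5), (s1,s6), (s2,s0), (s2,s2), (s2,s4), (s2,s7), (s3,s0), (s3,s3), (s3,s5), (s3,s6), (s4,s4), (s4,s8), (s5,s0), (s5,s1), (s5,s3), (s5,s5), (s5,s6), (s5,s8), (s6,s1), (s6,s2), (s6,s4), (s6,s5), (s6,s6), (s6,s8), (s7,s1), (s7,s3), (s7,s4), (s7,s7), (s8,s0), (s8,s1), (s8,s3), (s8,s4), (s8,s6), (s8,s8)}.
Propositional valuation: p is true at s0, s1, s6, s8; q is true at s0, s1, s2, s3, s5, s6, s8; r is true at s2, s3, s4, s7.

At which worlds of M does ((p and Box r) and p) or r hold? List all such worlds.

s2, s3, s4, s7

Let φ = ((p and Box r) and p) or r. Evaluate φ at each world:
  s0 (successors {s0, s3, s5, s7, s8}): φ is false.
  s1 (successors {s1, s5, s6}): φ is false.
  s2 (successors {s0, s2, s4, s7}): φ is true.
  s3 (successors {s0, s3, s5, s6}): φ is true.
  s4 (successors {s4, s8}): φ is true.
  s5 (successors {s0, s1, s3, s5, s6, s8}): φ is false.
  s6 (successors {s1, s2, s4, s5, s6, s8}): φ is false.
  s7 (successors {s1, s3, s4, s7}): φ is true.
  s8 (successors {s0, s1, s3, s4, s6, s8}): φ is false.
For instance, at s4:
  At s4: (p and Box r) and p is false, r is true, so ((p and Box r) and p) or r is true.
    At s4: p and Box r is false, p is false, so (p and Box r) and p is false.
      At s4: p is false, Box r is false, so p and Box r is false.
Satisfying worlds: {s2, s3, s4, s7}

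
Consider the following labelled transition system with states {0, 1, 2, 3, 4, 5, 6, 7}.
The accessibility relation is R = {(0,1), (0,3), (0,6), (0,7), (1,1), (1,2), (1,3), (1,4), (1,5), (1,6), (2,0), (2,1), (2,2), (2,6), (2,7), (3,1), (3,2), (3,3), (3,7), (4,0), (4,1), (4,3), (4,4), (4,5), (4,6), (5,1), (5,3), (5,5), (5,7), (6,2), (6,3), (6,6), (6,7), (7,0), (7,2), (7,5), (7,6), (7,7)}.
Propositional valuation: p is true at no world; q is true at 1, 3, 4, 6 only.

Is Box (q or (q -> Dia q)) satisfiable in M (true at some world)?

Yes

Let φ = Box (q or (q -> Dia q)). Evaluate φ at each world:
  0 (successors {1, 3, 6, 7}): φ is true.
  1 (successors {1, 2, 3, 4, 5, 6}): φ is true.
  2 (successors {0, 1, 2, 6, 7}): φ is true.
  3 (successors {1, 2, 3, 7}): φ is true.
  4 (successors {0, 1, 3, 4, 5, 6}): φ is true.
  5 (successors {1, 3, 5, 7}): φ is true.
  6 (successors {2, 3, 6, 7}): φ is true.
  7 (successors {0, 2, 5, 6, 7}): φ is true.
Detail at 0 (witness):
  At 0: Box (q or (q -> Dia q)) requires q or (q -> Dia q) at every successor {1, 3, 6, 7}.
    At 1: q or (q -> Dia q) is true.
    At 3: q or (q -> Dia q) is true.
    At 6: q or (q -> Dia q) is true.
    At 7: q or (q -> Dia q) is true.
  So Box (q or (q -> Dia q)) is true at 0.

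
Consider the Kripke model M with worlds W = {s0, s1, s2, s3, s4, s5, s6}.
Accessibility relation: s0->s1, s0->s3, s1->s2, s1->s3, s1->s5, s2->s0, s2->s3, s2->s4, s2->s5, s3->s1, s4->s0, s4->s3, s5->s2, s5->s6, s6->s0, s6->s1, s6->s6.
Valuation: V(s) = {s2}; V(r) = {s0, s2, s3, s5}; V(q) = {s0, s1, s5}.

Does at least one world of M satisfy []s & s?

No

Let φ = []s & s. Evaluate φ at each world:
  s0 (successors {s1, s3}): φ is false.
  s1 (successors {s2, s3, s5}): φ is false.
  s2 (successors {s0, s3, s4, s5}): φ is false.
  s3 (successors {s1}): φ is false.
  s4 (successors {s0, s3}): φ is false.
  s5 (successors {s2, s6}): φ is false.
  s6 (successors {s0, s1, s6}): φ is false.
For instance, at s5:
  At s5: []s is false, s is false, so []s & s is false.
    At s5: []s requires s at every successor {s2, s6}.
      s fails at s6, so []s is false at s5.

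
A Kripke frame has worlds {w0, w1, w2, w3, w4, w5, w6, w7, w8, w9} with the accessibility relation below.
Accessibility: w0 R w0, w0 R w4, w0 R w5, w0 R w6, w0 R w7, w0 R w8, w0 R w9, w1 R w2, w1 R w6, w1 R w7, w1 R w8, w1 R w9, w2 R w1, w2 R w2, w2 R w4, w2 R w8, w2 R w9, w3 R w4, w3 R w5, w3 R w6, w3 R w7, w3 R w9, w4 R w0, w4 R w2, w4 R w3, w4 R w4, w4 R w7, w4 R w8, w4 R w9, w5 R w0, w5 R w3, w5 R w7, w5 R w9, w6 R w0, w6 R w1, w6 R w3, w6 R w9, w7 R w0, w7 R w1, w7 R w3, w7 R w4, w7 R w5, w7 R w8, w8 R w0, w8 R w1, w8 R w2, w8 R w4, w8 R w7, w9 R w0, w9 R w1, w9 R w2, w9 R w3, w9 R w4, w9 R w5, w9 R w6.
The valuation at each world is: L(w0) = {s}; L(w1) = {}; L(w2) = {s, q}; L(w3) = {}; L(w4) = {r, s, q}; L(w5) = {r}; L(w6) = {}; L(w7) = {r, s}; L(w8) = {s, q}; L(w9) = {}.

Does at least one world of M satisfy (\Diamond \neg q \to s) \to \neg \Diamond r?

Yes

Let φ = (\Diamond \neg q \to s) \to \neg \Diamond r. Evaluate φ at each world:
  w0 (successors {w0, w4, w5, w6, w7, w8, w9}): φ is false.
  w1 (successors {w2, w6, w7, w8, w9}): φ is true.
  w2 (successors {w1, w2, w4, w8, w9}): φ is false.
  w3 (successors {w4, w5, w6, w7, w9}): φ is true.
  w4 (successors {w0, w2, w3, w4, w7, w8, w9}): φ is false.
  w5 (successors {w0, w3, w7, w9}): φ is true.
  w6 (successors {w0, w1, w3, w9}): φ is true.
  w7 (successors {w0, w1, w3, w4, w5, w8}): φ is false.
  w8 (successors {w0, w1, w2, w4, w7}): φ is false.
  w9 (successors {w0, w1, w2, w3, w4, w5, w6}): φ is true.
Detail at w1 (witness):
  At w1: \Diamond \neg q \to s is false, \neg \Diamond r is false, so (\Diamond \neg q \to s) \to \neg \Diamond r is true.
    At w1: \Diamond \neg q is true, s is false, so \Diamond \neg q \to s is false.
      At w1: \Diamond \neg q requires \neg q at some successor in {w2, w6, w7, w8, w9}.
        \neg q holds at w6, so \Diamond \neg q is true at w1.
    At w1: \Diamond r is true, so \neg \Diamond r is false.
      At w1: \Diamond r requires r at some successor in {w2, w6, w7, w8, w9}.
        r holds at w7, so \Diamond r is true at w1.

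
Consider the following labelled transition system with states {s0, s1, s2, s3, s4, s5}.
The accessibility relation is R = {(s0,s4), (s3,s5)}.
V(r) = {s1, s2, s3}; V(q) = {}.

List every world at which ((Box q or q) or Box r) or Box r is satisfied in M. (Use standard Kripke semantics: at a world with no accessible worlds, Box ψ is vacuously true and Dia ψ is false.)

Recall that Box ψ holds at a world iff ψ holds at every accessible world, and Dia ψ holds iff ψ holds at some accessible world.
Let φ = ((Box q or q) or Box r) or Box r. Evaluate φ at each world:
  s0 (successors {s4}): φ is false.
  s1 (successors ∅): φ is true.
  s2 (successors ∅): φ is true.
  s3 (successors {s5}): φ is false.
  s4 (successors ∅): φ is true.
  s5 (successors ∅): φ is true.
For instance, at s0:
  At s0: (Box q or q) or Box r is false, Box r is false, so ((Box q or q) or Box r) or Box r is false.
    At s0: Box q or q is false, Box r is false, so (Box q or q) or Box r is false.
      At s0: Box q is false, q is false, so Box q or q is false.
      At s0: Box r requires r at every successor {s4}.
        r fails at s4, so Box r is false at s0.
    At s0: Box r requires r at every successor {s4}.
      r fails at s4, so Box r is false at s0.
Satisfying worlds: {s1, s2, s4, s5}

s1, s2, s4, s5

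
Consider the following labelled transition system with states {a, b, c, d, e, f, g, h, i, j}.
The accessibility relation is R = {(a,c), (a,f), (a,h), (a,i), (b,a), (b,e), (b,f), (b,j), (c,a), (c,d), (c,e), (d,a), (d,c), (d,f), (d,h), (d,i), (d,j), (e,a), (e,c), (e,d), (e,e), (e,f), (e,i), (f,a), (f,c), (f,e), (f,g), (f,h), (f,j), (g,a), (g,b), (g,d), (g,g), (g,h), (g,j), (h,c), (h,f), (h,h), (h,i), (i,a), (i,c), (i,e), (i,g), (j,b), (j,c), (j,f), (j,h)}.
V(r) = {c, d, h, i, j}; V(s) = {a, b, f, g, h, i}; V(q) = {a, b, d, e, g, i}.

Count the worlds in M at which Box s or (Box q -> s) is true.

Recall that Box ψ holds at a world iff ψ holds at every accessible world, and Dia ψ holds iff ψ holds at some accessible world.
Let φ = Box s or (Box q -> s). Evaluate φ at each world:
  a (successors {c, f, h, i}): φ is true.
  b (successors {a, e, f, j}): φ is true.
  c (successors {a, d, e}): φ is false.
  d (successors {a, c, f, h, i, j}): φ is true.
  e (successors {a, c, d, e, f, i}): φ is true.
  f (successors {a, c, e, g, h, j}): φ is true.
  g (successors {a, b, d, g, h, j}): φ is true.
  h (successors {c, f, h, i}): φ is true.
  i (successors {a, c, e, g}): φ is true.
  j (successors {b, c, f, h}): φ is true.
For instance, at f:
  At f: Box s is false, Box q -> s is true, so Box s or (Box q -> s) is true.
    At f: Box s requires s at every successor {a, c, e, g, h, j}.
      s fails at c, so Box s is false at f.
    At f: Box q is false, s is true, so Box q -> s is true.
      At f: Box q requires q at every successor {a, c, e, g, h, j}.
        q fails at c, so Box q is false at f.
Satisfying worlds: {a, b, d, e, f, g, h, i, j}

9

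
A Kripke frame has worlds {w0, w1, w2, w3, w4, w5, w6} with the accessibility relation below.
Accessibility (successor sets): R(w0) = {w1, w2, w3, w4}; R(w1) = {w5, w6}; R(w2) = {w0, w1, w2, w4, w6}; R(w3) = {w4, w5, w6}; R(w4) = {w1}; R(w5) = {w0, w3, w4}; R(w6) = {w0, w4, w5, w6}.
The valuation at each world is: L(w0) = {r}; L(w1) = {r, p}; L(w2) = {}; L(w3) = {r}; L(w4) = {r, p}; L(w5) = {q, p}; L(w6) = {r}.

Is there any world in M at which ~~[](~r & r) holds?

No

Let φ = ~~[](~r & r). Evaluate φ at each world:
  w0 (successors {w1, w2, w3, w4}): φ is false.
  w1 (successors {w5, w6}): φ is false.
  w2 (successors {w0, w1, w2, w4, w6}): φ is false.
  w3 (successors {w4, w5, w6}): φ is false.
  w4 (successors {w1}): φ is false.
  w5 (successors {w0, w3, w4}): φ is false.
  w6 (successors {w0, w4, w5, w6}): φ is false.
For instance, at w1:
  At w1: ~[](~r & r) is true, so ~~[](~r & r) is false.
    At w1: [](~r & r) is false, so ~[](~r & r) is true.
      At w1: [](~r & r) requires ~r & r at every successor {w5, w6}.
        ~r & r fails at w5, so [](~r & r) is false at w1.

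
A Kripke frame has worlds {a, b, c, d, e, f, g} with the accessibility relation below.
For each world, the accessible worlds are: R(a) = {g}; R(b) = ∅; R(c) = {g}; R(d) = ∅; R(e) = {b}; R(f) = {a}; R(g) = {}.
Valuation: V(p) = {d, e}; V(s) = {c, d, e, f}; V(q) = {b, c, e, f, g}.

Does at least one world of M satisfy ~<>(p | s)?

Yes

Let φ = ~<>(p | s). Evaluate φ at each world:
  a (successors {g}): φ is true.
  b (successors ∅): φ is true.
  c (successors {g}): φ is true.
  d (successors ∅): φ is true.
  e (successors {b}): φ is true.
  f (successors {a}): φ is true.
  g (successors ∅): φ is true.
Detail at a (witness):
  At a: <>(p | s) is false, so ~<>(p | s) is true.
    At a: <>(p | s) requires p | s at some successor in {g}.
      At g: p | s is false.
    So <>(p | s) is false at a.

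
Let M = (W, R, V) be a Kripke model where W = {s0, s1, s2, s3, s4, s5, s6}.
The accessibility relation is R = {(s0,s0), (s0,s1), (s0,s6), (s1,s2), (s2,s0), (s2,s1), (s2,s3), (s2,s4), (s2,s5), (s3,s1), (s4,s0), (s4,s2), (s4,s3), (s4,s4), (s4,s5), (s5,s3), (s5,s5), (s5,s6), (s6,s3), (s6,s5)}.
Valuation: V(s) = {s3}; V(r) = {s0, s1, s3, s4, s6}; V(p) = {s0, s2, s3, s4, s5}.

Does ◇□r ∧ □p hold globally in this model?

No

Let φ = ◇□r ∧ □p. Evaluate φ at each world:
  s0 (successors {s0, s1, s6}): φ is false.
  s1 (successors {s2}): φ is false.
  s2 (successors {s0, s1, s3, s4, s5}): φ is false.
  s3 (successors {s1}): φ is false.
  s4 (successors {s0, s2, s3, s4, s5}): φ is true.
  s5 (successors {s3, s5, s6}): φ is false.
  s6 (successors {s3, s5}): φ is true.
Detail at s0 (counterexample):
  At s0: ◇□r is true, □p is false, so ◇□r ∧ □p is false.
    At s0: ◇□r requires □r at some successor in {s0, s1, s6}.
      □r holds at s0, so ◇□r is true at s0.
    At s0: □p requires p at every successor {s0, s1, s6}.
      p fails at s1, so □p is false at s0.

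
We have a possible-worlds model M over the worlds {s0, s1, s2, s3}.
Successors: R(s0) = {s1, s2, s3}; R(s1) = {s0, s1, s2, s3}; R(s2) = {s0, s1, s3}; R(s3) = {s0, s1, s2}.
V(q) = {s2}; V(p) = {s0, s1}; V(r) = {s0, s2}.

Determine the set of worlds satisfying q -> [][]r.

s0, s1, s3

Let φ = q -> [][]r. Evaluate φ at each world:
  s0 (successors {s1, s2, s3}): φ is true.
  s1 (successors {s0, s1, s2, s3}): φ is true.
  s2 (successors {s0, s1, s3}): φ is false.
  s3 (successors {s0, s1, s2}): φ is true.
For instance, at s0:
  At s0: q is false, [][]r is false, so q -> [][]r is true.
    At s0: [][]r requires []r at every successor {s1, s2, s3}.
      []r fails at s1, so [][]r is false at s0.
Satisfying worlds: {s0, s1, s3}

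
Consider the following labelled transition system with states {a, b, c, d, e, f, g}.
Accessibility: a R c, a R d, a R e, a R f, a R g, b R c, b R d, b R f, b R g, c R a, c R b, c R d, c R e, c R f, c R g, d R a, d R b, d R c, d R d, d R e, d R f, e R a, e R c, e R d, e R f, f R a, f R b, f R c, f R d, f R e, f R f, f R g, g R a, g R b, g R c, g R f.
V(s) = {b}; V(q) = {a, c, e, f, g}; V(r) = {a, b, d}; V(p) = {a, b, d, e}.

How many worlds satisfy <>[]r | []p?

0

Let φ = <>[]r | []p. Evaluate φ at each world:
  a (successors {c, d, e, f, g}): φ is false.
  b (successors {c, d, f, g}): φ is false.
  c (successors {a, b, d, e, f, g}): φ is false.
  d (successors {a, b, c, d, e, f}): φ is false.
  e (successors {a, c, d, f}): φ is false.
  f (successors {a, b, c, d, e, f, g}): φ is false.
  g (successors {a, b, c, f}): φ is false.
For instance, at g:
  At g: <>[]r is false, []p is false, so <>[]r | []p is false.
    At g: <>[]r requires []r at some successor in {a, b, c, f}.
      At a: []r is false.
      At b: []r is false.
      At c: []r is false.
      At f: []r is false.
    So <>[]r is false at g.
    At g: []p requires p at every successor {a, b, c, f}.
      p fails at c, so []p is false at g.
Satisfying worlds: none.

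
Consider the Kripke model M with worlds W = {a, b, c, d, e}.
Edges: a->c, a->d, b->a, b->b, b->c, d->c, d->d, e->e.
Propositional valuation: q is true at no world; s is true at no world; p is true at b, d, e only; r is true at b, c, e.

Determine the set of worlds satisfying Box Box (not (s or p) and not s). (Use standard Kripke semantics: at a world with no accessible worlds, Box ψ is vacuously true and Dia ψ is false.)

Let φ = Box Box (not (s or p) and not s). Evaluate φ at each world:
  a (successors {c, d}): φ is false.
  b (successors {a, b, c}): φ is false.
  c (successors ∅): φ is true.
  d (successors {c, d}): φ is false.
  e (successors {e}): φ is false.
For instance, at d:
  At d: Box Box (not (s or p) and not s) requires Box (not (s or p) and not s) at every successor {c, d}.
    Box (not (s or p) and not s) fails at d, so Box Box (not (s or p) and not s) is false at d.
      At d: Box (not (s or p) and not s) requires not (s or p) and not s at every successor {c, d}.
        not (s or p) and not s fails at d, so Box (not (s or p) and not s) is false at d.
Satisfying worlds: {c}

c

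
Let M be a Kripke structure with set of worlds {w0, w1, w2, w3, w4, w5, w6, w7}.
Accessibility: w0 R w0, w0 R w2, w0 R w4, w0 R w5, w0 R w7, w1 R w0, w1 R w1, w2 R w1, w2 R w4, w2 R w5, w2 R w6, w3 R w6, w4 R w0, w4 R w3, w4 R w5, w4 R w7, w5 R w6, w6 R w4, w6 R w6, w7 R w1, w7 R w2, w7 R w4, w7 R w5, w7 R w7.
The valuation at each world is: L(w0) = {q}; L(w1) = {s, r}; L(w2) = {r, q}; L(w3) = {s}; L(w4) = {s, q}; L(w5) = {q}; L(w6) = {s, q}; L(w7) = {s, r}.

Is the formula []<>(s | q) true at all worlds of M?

Yes

Let φ = []<>(s | q). Evaluate φ at each world:
  w0 (successors {w0, w2, w4, w5, w7}): φ is true.
  w1 (successors {w0, w1}): φ is true.
  w2 (successors {w1, w4, w5, w6}): φ is true.
  w3 (successors {w6}): φ is true.
  w4 (successors {w0, w3, w5, w7}): φ is true.
  w5 (successors {w6}): φ is true.
  w6 (successors {w4, w6}): φ is true.
  w7 (successors {w1, w2, w4, w5, w7}): φ is true.
For instance, at w1:
  At w1: []<>(s | q) requires <>(s | q) at every successor {w0, w1}.
      At w0: <>(s | q) requires s | q at some successor in {w0, w2, w4, w5, w7}.
        s | q holds at w0, so <>(s | q) is true at w0.
      At w1: <>(s | q) requires s | q at some successor in {w0, w1}.
        s | q holds at w0, so <>(s | q) is true at w1.
  So []<>(s | q) is true at w1.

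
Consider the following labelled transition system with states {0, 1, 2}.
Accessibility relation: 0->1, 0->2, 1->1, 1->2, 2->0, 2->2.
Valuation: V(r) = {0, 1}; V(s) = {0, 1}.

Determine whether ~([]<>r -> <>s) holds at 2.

No

Recall that []ψ holds at a world iff ψ holds at every accessible world, and <>ψ holds iff ψ holds at some accessible world.
At 2: []<>r -> <>s is true, so ~([]<>r -> <>s) is false.
  At 2: []<>r is true, <>s is true, so []<>r -> <>s is true.
    At 2: []<>r requires <>r at every successor {0, 2}.
      At 0: <>r is true.
      At 2: <>r is true.
    So []<>r is true at 2.
    At 2: <>s requires s at some successor in {0, 2}.
      s holds at 0, so <>s is true at 2.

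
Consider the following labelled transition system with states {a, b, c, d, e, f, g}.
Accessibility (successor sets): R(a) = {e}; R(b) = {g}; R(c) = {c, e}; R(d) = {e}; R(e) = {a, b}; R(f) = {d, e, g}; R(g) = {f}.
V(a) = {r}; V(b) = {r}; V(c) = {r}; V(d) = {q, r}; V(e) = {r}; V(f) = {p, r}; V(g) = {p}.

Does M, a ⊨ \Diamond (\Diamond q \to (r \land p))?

Yes

At a: \Diamond (\Diamond q \to (r \land p)) requires \Diamond q \to (r \land p) at some successor in {e}.
  \Diamond q \to (r \land p) holds at e, so \Diamond (\Diamond q \to (r \land p)) is true at a.
    At e: \Diamond q is false, r \land p is false, so \Diamond q \to (r \land p) is true.
      At e: \Diamond q requires q at some successor in {a, b}.
        At a: q is false.
        At b: q is false.
      So \Diamond q is false at e.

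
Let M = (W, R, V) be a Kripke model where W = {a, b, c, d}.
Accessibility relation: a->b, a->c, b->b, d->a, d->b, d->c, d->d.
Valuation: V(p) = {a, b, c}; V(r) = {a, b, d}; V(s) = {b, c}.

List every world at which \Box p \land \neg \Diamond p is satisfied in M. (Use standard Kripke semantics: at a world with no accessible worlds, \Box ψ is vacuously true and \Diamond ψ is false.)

Recall that \Box ψ holds at a world iff ψ holds at every accessible world, and \Diamond ψ holds iff ψ holds at some accessible world.
Let φ = \Box p \land \neg \Diamond p. Evaluate φ at each world:
  a (successors {b, c}): φ is false.
  b (successors {b}): φ is false.
  c (successors ∅): φ is true.
  d (successors {a, b, c, d}): φ is false.
For instance, at d:
  At d: \Box p is false, \neg \Diamond p is false, so \Box p \land \neg \Diamond p is false.
    At d: \Box p requires p at every successor {a, b, c, d}.
      p fails at d, so \Box p is false at d.
    At d: \Diamond p is true, so \neg \Diamond p is false.
      At d: \Diamond p requires p at some successor in {a, b, c, d}.
        p holds at a, so \Diamond p is true at d.
Satisfying worlds: {c}

c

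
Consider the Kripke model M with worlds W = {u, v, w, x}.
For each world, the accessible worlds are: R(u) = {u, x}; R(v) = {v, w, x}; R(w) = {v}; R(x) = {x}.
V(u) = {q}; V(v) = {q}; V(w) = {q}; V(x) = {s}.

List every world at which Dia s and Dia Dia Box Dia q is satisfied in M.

Let φ = Dia s and Dia Dia Box Dia q. Evaluate φ at each world:
  u (successors {u, x}): φ is false.
  v (successors {v, w, x}): φ is true.
  w (successors {v}): φ is false.
  x (successors {x}): φ is false.
For instance, at w:
  At w: Dia s is false, Dia Dia Box Dia q is true, so Dia s and Dia Dia Box Dia q is false.
    At w: Dia s requires s at some successor in {v}.
      At v: s is false.
    So Dia s is false at w.
    At w: Dia Dia Box Dia q requires Dia Box Dia q at some successor in {v}.
      Dia Box Dia q holds at v, so Dia Dia Box Dia q is true at w.
Satisfying worlds: {v}

v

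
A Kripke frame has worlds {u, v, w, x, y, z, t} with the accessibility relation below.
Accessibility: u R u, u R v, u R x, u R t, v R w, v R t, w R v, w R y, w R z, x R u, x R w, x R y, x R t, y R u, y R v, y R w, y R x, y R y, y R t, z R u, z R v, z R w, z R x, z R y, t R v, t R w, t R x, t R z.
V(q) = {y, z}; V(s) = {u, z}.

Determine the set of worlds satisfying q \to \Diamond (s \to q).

u, v, w, x, y, z, t

Let φ = q \to \Diamond (s \to q). Evaluate φ at each world:
  u (successors {u, v, x, t}): φ is true.
  v (successors {w, t}): φ is true.
  w (successors {v, y, z}): φ is true.
  x (successors {u, w, y, t}): φ is true.
  y (successors {u, v, w, x, y, t}): φ is true.
  z (successors {u, v, w, x, y}): φ is true.
  t (successors {v, w, x, z}): φ is true.
For instance, at y:
  At y: q is true, \Diamond (s \to q) is true, so q \to \Diamond (s \to q) is true.
    At y: \Diamond (s \to q) requires s \to q at some successor in {u, v, w, x, y, t}.
      s \to q holds at v, so \Diamond (s \to q) is true at y.
Satisfying worlds: {u, v, w, x, y, z, t}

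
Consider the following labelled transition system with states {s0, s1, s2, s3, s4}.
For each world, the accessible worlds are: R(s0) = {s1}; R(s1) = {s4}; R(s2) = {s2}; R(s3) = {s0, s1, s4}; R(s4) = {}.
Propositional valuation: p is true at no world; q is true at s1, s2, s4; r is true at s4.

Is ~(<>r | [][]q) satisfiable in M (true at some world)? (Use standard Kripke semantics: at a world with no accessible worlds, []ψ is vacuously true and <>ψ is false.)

Let φ = ~(<>r | [][]q). Evaluate φ at each world:
  s0 (successors {s1}): φ is false.
  s1 (successors {s4}): φ is false.
  s2 (successors {s2}): φ is false.
  s3 (successors {s0, s1, s4}): φ is false.
  s4 (successors ∅): φ is false.
For instance, at s3:
  At s3: <>r | [][]q is true, so ~(<>r | [][]q) is false.
    At s3: <>r is true, [][]q is true, so <>r | [][]q is true.
      At s3: <>r requires r at some successor in {s0, s1, s4}.
        r holds at s4, so <>r is true at s3.
      At s3: [][]q requires []q at every successor {s0, s1, s4}.
        At s0: []q is true.
        At s1: []q is true.
        At s4: []q is true.
      So [][]q is true at s3.

No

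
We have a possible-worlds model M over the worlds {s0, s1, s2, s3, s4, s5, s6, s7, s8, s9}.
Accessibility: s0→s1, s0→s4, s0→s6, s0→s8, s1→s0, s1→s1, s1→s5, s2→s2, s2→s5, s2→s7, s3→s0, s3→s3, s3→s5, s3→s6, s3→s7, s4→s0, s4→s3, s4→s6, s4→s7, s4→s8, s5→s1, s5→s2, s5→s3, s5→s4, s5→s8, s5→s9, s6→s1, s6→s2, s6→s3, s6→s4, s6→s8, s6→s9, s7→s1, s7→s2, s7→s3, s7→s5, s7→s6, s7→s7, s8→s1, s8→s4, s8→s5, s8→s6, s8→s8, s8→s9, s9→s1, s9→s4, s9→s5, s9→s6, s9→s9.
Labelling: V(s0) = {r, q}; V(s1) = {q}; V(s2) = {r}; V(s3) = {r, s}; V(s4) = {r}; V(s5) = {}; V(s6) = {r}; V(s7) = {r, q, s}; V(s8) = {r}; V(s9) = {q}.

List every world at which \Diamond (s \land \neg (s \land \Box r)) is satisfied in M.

Recall that \Box ψ holds at a world iff ψ holds at every accessible world, and \Diamond ψ holds iff ψ holds at some accessible world.
Let φ = \Diamond (s \land \neg (s \land \Box r)). Evaluate φ at each world:
  s0 (successors {s1, s4, s6, s8}): φ is false.
  s1 (successors {s0, s1, s5}): φ is false.
  s2 (successors {s2, s5, s7}): φ is true.
  s3 (successors {s0, s3, s5, s6, s7}): φ is true.
  s4 (successors {s0, s3, s6, s7, s8}): φ is true.
  s5 (successors {s1, s2, s3, s4, s8, s9}): φ is true.
  s6 (successors {s1, s2, s3, s4, s8, s9}): φ is true.
  s7 (successors {s1, s2, s3, s5, s6, s7}): φ is true.
  s8 (successors {s1, s4, s5, s6, s8, s9}): φ is false.
  s9 (successors {s1, s4, s5, s6, s9}): φ is false.
For instance, at s3:
  At s3: \Diamond (s \land \neg (s \land \Box r)) requires s \land \neg (s \land \Box r) at some successor in {s0, s3, s5, s6, s7}.
    s \land \neg (s \land \Box r) holds at s3, so \Diamond (s \land \neg (s \land \Box r)) is true at s3.
      At s3: s is true, \neg (s \land \Box r) is true, so s \land \neg (s \land \Box r) is true.
Satisfying worlds: {s2, s3, s4, s5, s6, s7}

s2, s3, s4, s5, s6, s7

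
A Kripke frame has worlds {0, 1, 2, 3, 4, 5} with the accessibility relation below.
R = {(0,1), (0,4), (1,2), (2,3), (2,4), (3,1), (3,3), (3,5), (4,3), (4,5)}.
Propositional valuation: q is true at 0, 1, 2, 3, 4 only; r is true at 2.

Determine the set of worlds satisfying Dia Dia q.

Let φ = Dia Dia q. Evaluate φ at each world:
  0 (successors {1, 4}): φ is true.
  1 (successors {2}): φ is true.
  2 (successors {3, 4}): φ is true.
  3 (successors {1, 3, 5}): φ is true.
  4 (successors {3, 5}): φ is true.
  5 (successors ∅): φ is false.
For instance, at 4:
  At 4: Dia Dia q requires Dia q at some successor in {3, 5}.
    Dia q holds at 3, so Dia Dia q is true at 4.
      At 3: Dia q requires q at some successor in {1, 3, 5}.
        q holds at 1, so Dia q is true at 3.
Satisfying worlds: {0, 1, 2, 3, 4}

0, 1, 2, 3, 4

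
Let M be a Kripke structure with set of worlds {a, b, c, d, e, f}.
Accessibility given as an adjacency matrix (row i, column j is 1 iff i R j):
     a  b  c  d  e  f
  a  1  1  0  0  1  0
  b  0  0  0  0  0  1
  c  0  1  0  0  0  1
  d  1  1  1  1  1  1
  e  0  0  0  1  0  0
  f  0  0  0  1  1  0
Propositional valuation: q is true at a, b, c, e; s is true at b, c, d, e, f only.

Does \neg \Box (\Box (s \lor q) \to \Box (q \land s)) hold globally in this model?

Yes

Let φ = \neg \Box (\Box (s \lor q) \to \Box (q \land s)). Evaluate φ at each world:
  a (successors {a, b, e}): φ is true.
  b (successors {f}): φ is true.
  c (successors {b, f}): φ is true.
  d (successors {a, b, c, d, e, f}): φ is true.
  e (successors {d}): φ is true.
  f (successors {d, e}): φ is true.
For instance, at e:
  At e: \Box (\Box (s \lor q) \to \Box (q \land s)) is false, so \neg \Box (\Box (s \lor q) \to \Box (q \land s)) is true.
    At e: \Box (\Box (s \lor q) \to \Box (q \land s)) requires \Box (s \lor q) \to \Box (q \land s) at every successor {d}.
      \Box (s \lor q) \to \Box (q \land s) fails at d, so \Box (\Box (s \lor q) \to \Box (q \land s)) is false at e.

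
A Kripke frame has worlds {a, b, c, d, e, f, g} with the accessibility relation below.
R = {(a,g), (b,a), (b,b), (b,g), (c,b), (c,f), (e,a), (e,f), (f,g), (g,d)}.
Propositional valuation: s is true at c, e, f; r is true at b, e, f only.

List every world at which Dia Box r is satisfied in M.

Let φ = Dia Box r. Evaluate φ at each world:
  a (successors {g}): φ is false.
  b (successors {a, b, g}): φ is false.
  c (successors {b, f}): φ is false.
  d (successors ∅): φ is false.
  e (successors {a, f}): φ is false.
  f (successors {g}): φ is false.
  g (successors {d}): φ is true.
For instance, at b:
  At b: Dia Box r requires Box r at some successor in {a, b, g}.
    At a: Box r is false.
    At b: Box r is false.
    At g: Box r is false.
  So Dia Box r is false at b.
Satisfying worlds: {g}

g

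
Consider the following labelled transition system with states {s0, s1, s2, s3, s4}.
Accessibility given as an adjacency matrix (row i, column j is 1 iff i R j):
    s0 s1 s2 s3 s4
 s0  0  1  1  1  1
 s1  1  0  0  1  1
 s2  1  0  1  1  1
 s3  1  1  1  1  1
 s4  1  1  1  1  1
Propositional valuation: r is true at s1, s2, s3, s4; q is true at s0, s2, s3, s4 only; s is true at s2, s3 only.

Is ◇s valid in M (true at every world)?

Let φ = ◇s. Evaluate φ at each world:
  s0 (successors {s1, s2, s3, s4}): φ is true.
  s1 (successors {s0, s3, s4}): φ is true.
  s2 (successors {s0, s2, s3, s4}): φ is true.
  s3 (successors {s0, s1, s2, s3, s4}): φ is true.
  s4 (successors {s0, s1, s2, s3, s4}): φ is true.
For instance, at s0:
  At s0: ◇s requires s at some successor in {s1, s2, s3, s4}.
    s holds at s2, so ◇s is true at s0.

Yes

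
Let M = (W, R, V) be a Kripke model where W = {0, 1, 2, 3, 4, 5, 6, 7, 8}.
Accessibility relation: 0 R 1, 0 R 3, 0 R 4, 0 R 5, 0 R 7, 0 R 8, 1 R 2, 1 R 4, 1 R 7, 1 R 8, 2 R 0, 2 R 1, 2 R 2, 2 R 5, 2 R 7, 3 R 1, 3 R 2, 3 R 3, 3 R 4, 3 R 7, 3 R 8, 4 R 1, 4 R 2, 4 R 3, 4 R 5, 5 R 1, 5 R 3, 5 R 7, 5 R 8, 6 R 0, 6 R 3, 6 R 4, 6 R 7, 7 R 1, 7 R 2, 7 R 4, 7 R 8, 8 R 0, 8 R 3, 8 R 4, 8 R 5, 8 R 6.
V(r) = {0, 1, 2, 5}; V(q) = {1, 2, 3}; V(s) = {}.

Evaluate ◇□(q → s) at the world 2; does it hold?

Recall that □ψ holds at a world iff ψ holds at every accessible world, and ◇ψ holds iff ψ holds at some accessible world.
At 2: ◇□(q → s) requires □(q → s) at some successor in {0, 1, 2, 5, 7}.
  At 0: □(q → s) is false.
  At 1: □(q → s) is false.
  At 2: □(q → s) is false.
  At 5: □(q → s) is false.
  At 7: □(q → s) is false.
So ◇□(q → s) is false at 2.

No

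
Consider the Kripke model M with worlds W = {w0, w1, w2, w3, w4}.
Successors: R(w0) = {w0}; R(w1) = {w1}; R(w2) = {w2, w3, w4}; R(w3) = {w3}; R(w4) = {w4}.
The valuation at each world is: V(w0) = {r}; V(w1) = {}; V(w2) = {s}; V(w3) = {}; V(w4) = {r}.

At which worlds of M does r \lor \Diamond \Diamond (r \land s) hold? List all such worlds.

Let φ = r \lor \Diamond \Diamond (r \land s). Evaluate φ at each world:
  w0 (successors {w0}): φ is true.
  w1 (successors {w1}): φ is false.
  w2 (successors {w2, w3, w4}): φ is false.
  w3 (successors {w3}): φ is false.
  w4 (successors {w4}): φ is true.
For instance, at w3:
  At w3: r is false, \Diamond \Diamond (r \land s) is false, so r \lor \Diamond \Diamond (r \land s) is false.
    At w3: \Diamond \Diamond (r \land s) requires \Diamond (r \land s) at some successor in {w3}.
      At w3: \Diamond (r \land s) is false.
    So \Diamond \Diamond (r \land s) is false at w3.
Satisfying worlds: {w0, w4}

w0, w4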